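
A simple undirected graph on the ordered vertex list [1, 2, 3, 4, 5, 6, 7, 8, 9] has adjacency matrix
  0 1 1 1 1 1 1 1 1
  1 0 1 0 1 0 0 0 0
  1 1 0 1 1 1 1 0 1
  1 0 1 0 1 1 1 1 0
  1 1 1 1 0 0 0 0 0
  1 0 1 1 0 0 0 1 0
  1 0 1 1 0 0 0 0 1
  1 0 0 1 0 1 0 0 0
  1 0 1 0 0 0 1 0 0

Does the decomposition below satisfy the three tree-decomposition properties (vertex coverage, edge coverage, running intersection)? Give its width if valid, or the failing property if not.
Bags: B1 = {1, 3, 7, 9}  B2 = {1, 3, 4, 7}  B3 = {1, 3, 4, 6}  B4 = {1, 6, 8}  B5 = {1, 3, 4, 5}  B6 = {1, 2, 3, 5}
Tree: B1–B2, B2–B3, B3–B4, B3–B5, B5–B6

No — edge (4,8) lies in no bag.

A tree decomposition must satisfy three properties: every vertex lies in some bag; for every edge, both endpoints lie together in some bag; and for every vertex, the bags containing it form a connected subtree. Here edge (4,8) lies in no bag, so the decomposition is invalid.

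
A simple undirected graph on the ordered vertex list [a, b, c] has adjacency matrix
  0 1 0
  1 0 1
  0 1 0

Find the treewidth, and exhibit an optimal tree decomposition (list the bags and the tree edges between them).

Treewidth 1.
Bags: B1 = {a, b}  B2 = {b, c}
Tree: B1–B2

Each bag holds 2 vertices, so the decomposition has width 1, which upper-bounds the treewidth. Since G has at least one edge (e.g. a–b), it is not an edgeless graph, so tw(G) ≥ 1. Hence tw(G) = 1 exactly.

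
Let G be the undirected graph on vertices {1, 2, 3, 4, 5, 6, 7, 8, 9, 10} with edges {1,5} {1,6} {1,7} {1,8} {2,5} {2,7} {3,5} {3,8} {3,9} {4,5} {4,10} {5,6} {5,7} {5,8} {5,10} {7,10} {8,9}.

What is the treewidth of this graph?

A width-2 tree decomposition is:
Bags: B1 = {2, 5, 7}  B2 = {5, 7, 10}  B3 = {1, 5, 7}  B4 = {1, 5, 8}  B5 = {1, 5, 6}  B6 = {3, 5, 8}  B7 = {3, 8, 9}  B8 = {4, 5, 10}
Tree: B1–B2, B1–B3, B3–B4, B3–B5, B4–B6, B6–B7, B2–B8
Every bag has size at most 3, so the width is 3 − 1 = 2 and tw(G) ≤ 2. Conversely, {3, 8, 9} is a clique of size 3, and the vertices of any clique must share a bag in every tree decomposition; so some bag has ≥ 3 vertices and tw(G) ≥ 2. Hence tw(G) = 2 exactly.

2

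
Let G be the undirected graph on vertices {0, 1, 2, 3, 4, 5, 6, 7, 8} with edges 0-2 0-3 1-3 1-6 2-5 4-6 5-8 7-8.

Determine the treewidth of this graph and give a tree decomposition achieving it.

Every bag has size at most 2, so the width is 2 − 1 = 1 and tw(G) ≤ 1. Since G has at least one edge (e.g. 7–8), it is not an edgeless graph, so tw(G) ≥ 1. Combining the bounds, tw(G) = 1.

Treewidth 1.
One such decomposition:
Bags: B1 = {7, 8}  B2 = {5, 8}  B3 = {2, 5}  B4 = {0, 2}  B5 = {0, 3}  B6 = {1, 3}  B7 = {1, 6}  B8 = {4, 6}
Tree: B1–B2, B2–B3, B3–B4, B4–B5, B5–B6, B6–B7, B7–B8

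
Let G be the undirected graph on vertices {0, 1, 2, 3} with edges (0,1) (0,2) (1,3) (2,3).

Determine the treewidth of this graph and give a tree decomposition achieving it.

Each bag holds 3 vertices, so the decomposition has width 2, which upper-bounds the treewidth. The edges 0–2–3–1–0 form a cycle, so G is not a tree and its treewidth is at least 2. The upper and lower bounds meet at 2, so that is the treewidth.

Treewidth 2.
One such decomposition:
Bags: B1 = {0, 2, 3}  B2 = {0, 1, 3}
Tree: B1–B2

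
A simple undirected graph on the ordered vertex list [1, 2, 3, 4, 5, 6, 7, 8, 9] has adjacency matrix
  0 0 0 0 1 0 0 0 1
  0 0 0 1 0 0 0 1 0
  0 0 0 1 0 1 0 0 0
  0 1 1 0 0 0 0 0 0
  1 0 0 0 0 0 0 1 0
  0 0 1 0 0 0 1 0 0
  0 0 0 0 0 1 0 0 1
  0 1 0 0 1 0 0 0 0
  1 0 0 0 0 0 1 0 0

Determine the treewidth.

A width-2 tree decomposition is:
Bags: B1 = {2, 3, 4}  B2 = {2, 3, 6}  B3 = {2, 6, 7}  B4 = {2, 7, 9}  B5 = {1, 2, 9}  B6 = {1, 2, 5}  B7 = {2, 5, 8}
Tree: B1–B2, B2–B3, B3–B4, B4–B5, B5–B6, B6–B7
Every bag has size at most 3, so the width is 3 − 1 = 2 and tw(G) ≤ 2. The edges 2–4–3–6–7–9–1–5–8–2 form a cycle, so G is not a tree and its treewidth is at least 2. Hence tw(G) = 2 exactly.

2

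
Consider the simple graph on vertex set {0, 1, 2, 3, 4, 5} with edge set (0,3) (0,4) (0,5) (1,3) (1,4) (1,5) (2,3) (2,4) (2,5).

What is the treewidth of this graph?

3

A width-3 tree decomposition is:
Bags: B1 = {0, 1, 2, 4}  B2 = {0, 1, 2, 3}  B3 = {0, 1, 2, 5}
Tree: B1–B2, B2–B3
Each bag holds 4 vertices, so the decomposition has width 3, which upper-bounds the treewidth. For the lower bound: the 4 vertex sets {1,4}, {0,3}, {2}, {5} are disjoint, each induces a connected subgraph, and every pair is joined by at least one edge of G. Contracting each set to a single vertex therefore yields K_{4} as a minor, and since treewidth is minor-monotone, tw(G) ≥ tw(K_{4}) = 3. The upper and lower bounds meet at 3, so that is the treewidth.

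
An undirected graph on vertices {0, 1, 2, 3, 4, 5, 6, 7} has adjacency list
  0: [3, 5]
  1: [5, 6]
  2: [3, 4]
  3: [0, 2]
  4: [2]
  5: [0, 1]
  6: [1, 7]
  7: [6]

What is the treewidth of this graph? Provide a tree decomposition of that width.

Treewidth 1.
One optimal decomposition is:
Bags: B1 = {6, 7}  B2 = {1, 6}  B3 = {1, 5}  B4 = {0, 5}  B5 = {0, 3}  B6 = {2, 3}  B7 = {2, 4}
Tree: B1–B2, B2–B3, B3–B4, B4–B5, B5–B6, B6–B7

Each bag holds 2 vertices, so the decomposition has width 1, which upper-bounds the treewidth. G has an edge, so its treewidth is at least 1. Therefore the treewidth is 1.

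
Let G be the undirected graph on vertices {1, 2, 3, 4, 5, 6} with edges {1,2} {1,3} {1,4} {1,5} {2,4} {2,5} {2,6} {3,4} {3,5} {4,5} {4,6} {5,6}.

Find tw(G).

3

A width-3 tree decomposition is:
Bags: B1 = {1, 2, 4, 5}  B2 = {2, 4, 5, 6}  B3 = {1, 3, 4, 5}
Tree: B1–B2, B1–B3
Every bag has size at most 4, so the width is 4 − 1 = 3 and tw(G) ≤ 3. Conversely, {1, 2, 4, 5} is a clique of size 4, and the vertices of any clique must share a bag in every tree decomposition; so some bag has ≥ 4 vertices and tw(G) ≥ 3. Combining the bounds, tw(G) = 3.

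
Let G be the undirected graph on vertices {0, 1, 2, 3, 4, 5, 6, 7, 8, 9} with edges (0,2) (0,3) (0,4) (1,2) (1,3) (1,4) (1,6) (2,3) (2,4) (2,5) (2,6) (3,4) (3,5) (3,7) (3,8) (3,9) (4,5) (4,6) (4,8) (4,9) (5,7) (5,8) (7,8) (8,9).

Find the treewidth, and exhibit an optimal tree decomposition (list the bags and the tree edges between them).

Treewidth 3.
One optimal decomposition is:
Bags: B1 = {1, 2, 3, 4}  B2 = {0, 2, 3, 4}  B3 = {2, 3, 4, 5}  B4 = {3, 4, 5, 8}  B5 = {1, 2, 4, 6}  B6 = {3, 5, 7, 8}  B7 = {3, 4, 8, 9}
Tree: B1–B2, B2–B3, B3–B4, B1–B5, B4–B6, B4–B7

The largest bag has 4 vertices, giving width 3; this decomposition certifies tw(G) ≤ 3. For the lower bound, the 4 vertices {3, 4, 8, 9} are pairwise adjacent, and any tree decomposition puts a clique entirely inside one bag — forcing width ≥ 3. Combining the bounds, tw(G) = 3.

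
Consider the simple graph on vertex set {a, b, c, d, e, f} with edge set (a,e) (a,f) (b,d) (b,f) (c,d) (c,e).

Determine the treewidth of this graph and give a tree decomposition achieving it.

Every bag has size at most 3, so the width is 3 − 1 = 2 and tw(G) ≤ 2. Since f–a–e–c–d–b–f is a cycle in G, G is not acyclic. Forests are exactly the graphs of treewidth ≤ 1, so tw(G) ≥ 2. Combining the bounds, tw(G) = 2.

Treewidth 2.
One such decomposition:
Bags: B1 = {a, e, f}  B2 = {c, e, f}  B3 = {c, d, f}  B4 = {b, d, f}
Tree: B1–B2, B2–B3, B3–B4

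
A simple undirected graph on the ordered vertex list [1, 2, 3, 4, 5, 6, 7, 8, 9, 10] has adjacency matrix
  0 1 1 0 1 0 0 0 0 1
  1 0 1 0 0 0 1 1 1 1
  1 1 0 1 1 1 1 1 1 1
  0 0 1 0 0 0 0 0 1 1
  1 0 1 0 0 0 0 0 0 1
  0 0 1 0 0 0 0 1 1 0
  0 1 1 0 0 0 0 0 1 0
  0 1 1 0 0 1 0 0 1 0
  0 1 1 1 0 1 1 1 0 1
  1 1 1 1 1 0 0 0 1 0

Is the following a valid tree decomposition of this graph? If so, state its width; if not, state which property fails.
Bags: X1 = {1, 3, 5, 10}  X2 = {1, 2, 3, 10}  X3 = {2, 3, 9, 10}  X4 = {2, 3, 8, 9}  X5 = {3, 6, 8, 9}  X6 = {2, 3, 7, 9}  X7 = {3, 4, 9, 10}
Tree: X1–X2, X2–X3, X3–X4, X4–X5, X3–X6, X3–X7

Checking the three conditions: (i) the bags cover all of {1, 2, 3, 4, 5, 6, 7, 8, 9, 10}; (ii) for each edge, some bag contains both endpoints; (iii) the bags containing any fixed vertex form a subtree. All hold, so the decomposition is valid with width 4 − 1 = 3.

Yes; width 3.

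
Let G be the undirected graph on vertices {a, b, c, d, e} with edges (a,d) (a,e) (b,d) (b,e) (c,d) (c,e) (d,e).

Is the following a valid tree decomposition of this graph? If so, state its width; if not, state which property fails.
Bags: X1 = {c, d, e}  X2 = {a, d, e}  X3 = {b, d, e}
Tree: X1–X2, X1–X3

Vertex coverage: the bags together contain {a, b, c, d, e}, the full vertex set. Edge coverage: each edge of G has both endpoints in at least one bag. Running intersection: for every vertex, the bags containing it form a connected subtree. All three properties hold, so this is a valid tree decomposition of width max|bag| − 1 = 2, and hence tw(G) ≤ 2.

Yes; width 2.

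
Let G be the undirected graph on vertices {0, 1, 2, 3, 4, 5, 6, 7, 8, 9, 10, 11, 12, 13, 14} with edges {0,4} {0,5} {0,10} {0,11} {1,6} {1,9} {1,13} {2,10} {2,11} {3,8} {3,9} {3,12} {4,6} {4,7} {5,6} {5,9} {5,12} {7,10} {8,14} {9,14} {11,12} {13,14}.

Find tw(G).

A width-3 tree decomposition is:
Bags: B1 = {2, 4, 7, 10}  B2 = {0, 2, 4, 10}  B3 = {0, 2, 4, 11}  B4 = {0, 4, 6, 11}  B5 = {0, 5, 6, 11}  B6 = {5, 6, 11, 12}  B7 = {1, 5, 6, 12}  B8 = {1, 5, 9, 12}  B9 = {1, 3, 9, 12}  B10 = {1, 3, 9, 13}  B11 = {3, 9, 13, 14}  B12 = {3, 8, 13, 14}
Tree: B1–B2, B2–B3, B3–B4, B4–B5, B5–B6, B6–B7, B7–B8, B8–B9, B9–B10, B10–B11, B11–B12
The largest bag has 4 vertices, giving width 3; this decomposition certifies tw(G) ≤ 3. For the lower bound: the 4 vertex sets {2,7,10}, {4}, {0}, {5,6,11,12} are disjoint, each induces a connected subgraph, and every pair is joined by at least one edge of G. Contracting each set to a single vertex therefore yields K_{4} as a minor, and since treewidth is minor-monotone, tw(G) ≥ tw(K_{4}) = 3. The upper and lower bounds meet at 3, so that is the treewidth.

3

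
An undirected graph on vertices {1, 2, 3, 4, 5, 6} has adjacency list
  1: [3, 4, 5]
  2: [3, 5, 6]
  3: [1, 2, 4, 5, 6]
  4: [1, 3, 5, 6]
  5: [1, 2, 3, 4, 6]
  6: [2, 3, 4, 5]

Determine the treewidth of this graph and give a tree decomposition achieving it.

Each bag holds 4 vertices, so the decomposition has width 3, which upper-bounds the treewidth. For the lower bound, the 4 vertices {2, 3, 5, 6} are pairwise adjacent, and any tree decomposition puts a clique entirely inside one bag — forcing width ≥ 3. Therefore the treewidth is 3.

Treewidth 3.
One optimal decomposition is:
Bags: B1 = {3, 4, 5, 6}  B2 = {2, 3, 5, 6}  B3 = {1, 3, 4, 5}
Tree: B1–B2, B1–B3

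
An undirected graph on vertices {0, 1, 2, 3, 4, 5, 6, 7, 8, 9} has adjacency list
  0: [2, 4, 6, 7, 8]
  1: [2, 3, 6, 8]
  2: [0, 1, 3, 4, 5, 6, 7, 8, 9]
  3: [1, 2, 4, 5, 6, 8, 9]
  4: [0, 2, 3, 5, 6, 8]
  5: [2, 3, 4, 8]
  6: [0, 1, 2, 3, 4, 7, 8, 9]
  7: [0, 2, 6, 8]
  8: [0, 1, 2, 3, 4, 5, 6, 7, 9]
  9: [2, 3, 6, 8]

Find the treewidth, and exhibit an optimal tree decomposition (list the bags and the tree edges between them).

Treewidth 4.
One such decomposition:
Bags: B1 = {2, 3, 4, 6, 8}  B2 = {1, 2, 3, 6, 8}  B3 = {2, 3, 6, 8, 9}  B4 = {0, 2, 4, 6, 8}  B5 = {0, 2, 6, 7, 8}  B6 = {2, 3, 4, 5, 8}
Tree: B1–B2, B2–B3, B1–B4, B4–B5, B1–B6

Every bag has size at most 5, so the width is 5 − 1 = 4 and tw(G) ≤ 4. Conversely, {2, 3, 4, 5, 8} is a clique of size 5, and the vertices of any clique must share a bag in every tree decomposition; so some bag has ≥ 5 vertices and tw(G) ≥ 4. Therefore the treewidth is 4.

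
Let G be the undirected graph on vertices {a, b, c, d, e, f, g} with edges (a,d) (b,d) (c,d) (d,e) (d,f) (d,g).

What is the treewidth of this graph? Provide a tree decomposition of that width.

Treewidth 1.
Bags: B1 = {d, e}  B2 = {d, g}  B3 = {a, d}  B4 = {b, d}  B5 = {d, f}  B6 = {c, d}
Tree: B1–B2, B2–B3, B3–B4, B3–B5, B2–B6

Each bag holds 2 vertices, so the decomposition has width 1, which upper-bounds the treewidth. Since G has at least one edge (e.g. e–d), it is not an edgeless graph, so tw(G) ≥ 1. Hence tw(G) = 1 exactly.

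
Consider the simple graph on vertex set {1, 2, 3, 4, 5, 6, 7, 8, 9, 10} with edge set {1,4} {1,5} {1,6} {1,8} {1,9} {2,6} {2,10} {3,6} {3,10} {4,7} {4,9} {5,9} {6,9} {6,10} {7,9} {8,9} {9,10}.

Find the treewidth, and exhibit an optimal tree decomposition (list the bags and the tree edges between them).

Treewidth 2.
Bags: B1 = {1, 6, 9}  B2 = {1, 8, 9}  B3 = {6, 9, 10}  B4 = {3, 6, 10}  B5 = {2, 6, 10}  B6 = {1, 4, 9}  B7 = {1, 5, 9}  B8 = {4, 7, 9}
Tree: B1–B2, B1–B3, B3–B4, B3–B5, B2–B6, B2–B7, B6–B8

Every bag has size at most 3, so the width is 3 − 1 = 2 and tw(G) ≤ 2. For the lower bound, the 3 vertices {1, 8, 9} are pairwise adjacent, and any tree decomposition puts a clique entirely inside one bag — forcing width ≥ 2. Combining the bounds, tw(G) = 2.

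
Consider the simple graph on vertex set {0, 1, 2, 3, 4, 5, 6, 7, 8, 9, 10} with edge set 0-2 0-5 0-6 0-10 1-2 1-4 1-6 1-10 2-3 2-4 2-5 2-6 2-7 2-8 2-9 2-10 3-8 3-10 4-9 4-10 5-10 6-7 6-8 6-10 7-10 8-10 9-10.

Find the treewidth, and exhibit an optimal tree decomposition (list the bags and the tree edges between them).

Treewidth 3.
One such decomposition:
Bags: B1 = {1, 2, 6, 10}  B2 = {0, 2, 6, 10}  B3 = {0, 2, 5, 10}  B4 = {2, 6, 7, 10}  B5 = {2, 6, 8, 10}  B6 = {2, 3, 8, 10}  B7 = {1, 2, 4, 10}  B8 = {2, 4, 9, 10}
Tree: B1–B2, B2–B3, B1–B4, B4–B5, B5–B6, B1–B7, B7–B8

Every bag has size at most 4, so the width is 4 − 1 = 3 and tw(G) ≤ 3. On the other hand G contains the 4-clique {2, 3, 8, 10}. A clique must lie in a single bag of any decomposition, so no decomposition can have width below 3. The upper and lower bounds meet at 3, so that is the treewidth.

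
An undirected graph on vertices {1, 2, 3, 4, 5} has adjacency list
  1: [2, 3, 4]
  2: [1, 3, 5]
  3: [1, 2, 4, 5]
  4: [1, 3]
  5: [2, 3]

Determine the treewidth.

2

A width-2 tree decomposition is:
Bags: B1 = {1, 2, 3}  B2 = {1, 3, 4}  B3 = {2, 3, 5}
Tree: B1–B2, B1–B3
The largest bag has 3 vertices, giving width 2; this decomposition certifies tw(G) ≤ 2. On the other hand G contains the 3-clique {1, 2, 3}. A clique must lie in a single bag of any decomposition, so no decomposition can have width below 2. Hence tw(G) = 2 exactly.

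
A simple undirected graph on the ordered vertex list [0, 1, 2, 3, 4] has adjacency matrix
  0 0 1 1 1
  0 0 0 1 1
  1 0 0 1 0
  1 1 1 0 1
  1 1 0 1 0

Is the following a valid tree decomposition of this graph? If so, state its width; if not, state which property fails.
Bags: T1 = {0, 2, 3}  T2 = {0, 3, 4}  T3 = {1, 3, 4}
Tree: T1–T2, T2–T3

Yes; width 2.

Every vertex of G appears in some bag (union = {0, 1, 2, 3, 4}); every edge is covered by a bag; and for each vertex v the set of bags containing v is connected in the bag tree. The decomposition is therefore valid. The largest bag has 3 vertices, so the width is 2.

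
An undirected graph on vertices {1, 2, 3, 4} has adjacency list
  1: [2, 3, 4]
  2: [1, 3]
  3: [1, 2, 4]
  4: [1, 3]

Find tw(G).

A width-2 tree decomposition is:
Bags: B1 = {1, 3, 4}  B2 = {1, 2, 3}
Tree: B1–B2
Every bag has size at most 3, so the width is 3 − 1 = 2 and tw(G) ≤ 2. On the other hand G contains the 3-clique {1, 2, 3}. A clique must lie in a single bag of any decomposition, so no decomposition can have width below 2. Therefore the treewidth is 2.

2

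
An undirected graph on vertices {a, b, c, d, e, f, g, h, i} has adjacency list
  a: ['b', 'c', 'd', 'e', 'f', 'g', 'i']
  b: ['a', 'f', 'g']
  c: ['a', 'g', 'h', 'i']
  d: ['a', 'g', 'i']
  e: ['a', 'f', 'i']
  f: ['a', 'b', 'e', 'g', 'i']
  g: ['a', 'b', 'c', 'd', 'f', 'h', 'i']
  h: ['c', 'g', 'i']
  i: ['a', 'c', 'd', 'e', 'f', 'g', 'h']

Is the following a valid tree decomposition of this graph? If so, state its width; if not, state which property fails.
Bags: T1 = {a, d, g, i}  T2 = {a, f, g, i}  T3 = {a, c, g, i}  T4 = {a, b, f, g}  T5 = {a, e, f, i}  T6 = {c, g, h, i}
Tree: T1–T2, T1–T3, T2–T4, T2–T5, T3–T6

Yes; width 3.

Vertex coverage: the bags together contain {a, b, c, d, e, f, g, h, i}, the full vertex set. Edge coverage: each edge of G has both endpoints in at least one bag. Running intersection: for every vertex, the bags containing it form a connected subtree. All three properties hold, so this is a valid tree decomposition of width max|bag| − 1 = 3, and hence tw(G) ≤ 3.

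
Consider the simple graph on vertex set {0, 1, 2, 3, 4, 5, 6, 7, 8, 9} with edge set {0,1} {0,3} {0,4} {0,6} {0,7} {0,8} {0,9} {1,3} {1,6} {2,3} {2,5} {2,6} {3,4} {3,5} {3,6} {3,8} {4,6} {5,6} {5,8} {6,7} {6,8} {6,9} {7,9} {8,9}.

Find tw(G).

A width-3 tree decomposition is:
Bags: B1 = {0, 3, 6, 8}  B2 = {0, 3, 4, 6}  B3 = {0, 1, 3, 6}  B4 = {3, 5, 6, 8}  B5 = {2, 3, 5, 6}  B6 = {0, 6, 8, 9}  B7 = {0, 6, 7, 9}
Tree: B1–B2, B2–B3, B1–B4, B4–B5, B1–B6, B6–B7
The largest bag has 4 vertices, giving width 3; this decomposition certifies tw(G) ≤ 3. Conversely, {0, 6, 8, 9} is a clique of size 4, and the vertices of any clique must share a bag in every tree decomposition; so some bag has ≥ 4 vertices and tw(G) ≥ 3. Hence tw(G) = 3 exactly.

3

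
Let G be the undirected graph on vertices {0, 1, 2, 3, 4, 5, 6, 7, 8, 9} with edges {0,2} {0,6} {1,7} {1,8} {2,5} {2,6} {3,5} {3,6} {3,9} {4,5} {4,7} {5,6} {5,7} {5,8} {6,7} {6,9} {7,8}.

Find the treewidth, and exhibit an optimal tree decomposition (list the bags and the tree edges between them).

Treewidth 2.
One such decomposition:
Bags: B1 = {5, 6, 7}  B2 = {5, 7, 8}  B3 = {2, 5, 6}  B4 = {3, 5, 6}  B5 = {0, 2, 6}  B6 = {1, 7, 8}  B7 = {3, 6, 9}  B8 = {4, 5, 7}
Tree: B1–B2, B1–B3, B1–B4, B3–B5, B2–B6, B4–B7, B1–B8

The largest bag has 3 vertices, giving width 2; this decomposition certifies tw(G) ≤ 2. On the other hand G contains the 3-clique {0, 2, 6}. A clique must lie in a single bag of any decomposition, so no decomposition can have width below 2. Therefore the treewidth is 2.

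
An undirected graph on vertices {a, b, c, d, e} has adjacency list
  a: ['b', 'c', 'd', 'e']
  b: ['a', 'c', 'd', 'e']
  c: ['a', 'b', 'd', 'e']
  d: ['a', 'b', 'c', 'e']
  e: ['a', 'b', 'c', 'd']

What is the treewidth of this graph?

A width-4 tree decomposition is:
Bags: B1 = {a, b, c, d, e}
Tree: (single bag)
A single bag containing all 5 vertices is trivially a valid decomposition of width 4. On the other hand G contains the 5-clique {a, b, c, d, e}. A clique must lie in a single bag of any decomposition, so no decomposition can have width below 4. Hence tw(G) = 4 exactly.

4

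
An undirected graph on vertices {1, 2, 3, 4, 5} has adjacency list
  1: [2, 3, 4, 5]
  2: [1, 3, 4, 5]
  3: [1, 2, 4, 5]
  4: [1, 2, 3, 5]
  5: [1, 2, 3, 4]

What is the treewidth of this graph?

A width-4 tree decomposition is:
Bags: B1 = {1, 2, 3, 4, 5}
Tree: (single bag)
With just one bag of size 5, the width is 5 − 1 = 4, so tw(G) ≤ 4. On the other hand G contains the 5-clique {1, 2, 3, 4, 5}. A clique must lie in a single bag of any decomposition, so no decomposition can have width below 4. Hence tw(G) = 4 exactly.

4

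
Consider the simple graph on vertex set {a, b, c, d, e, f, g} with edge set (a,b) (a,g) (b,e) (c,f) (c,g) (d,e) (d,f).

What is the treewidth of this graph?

A width-2 tree decomposition is:
Bags: B1 = {d, e, f}  B2 = {b, e, f}  B3 = {a, b, f}  B4 = {a, f, g}  B5 = {c, f, g}
Tree: B1–B2, B2–B3, B3–B4, B4–B5
The largest bag has 3 vertices, giving width 2; this decomposition certifies tw(G) ≤ 2. The edges f–d–e–b–a–g–c–f form a cycle, so G is not a tree and its treewidth is at least 2. The upper and lower bounds meet at 2, so that is the treewidth.

2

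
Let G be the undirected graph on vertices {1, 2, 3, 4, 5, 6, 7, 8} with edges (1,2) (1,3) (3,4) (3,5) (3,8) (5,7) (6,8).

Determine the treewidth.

1

A width-1 tree decomposition is:
Bags: B1 = {1, 3}  B2 = {1, 2}  B3 = {3, 5}  B4 = {3, 8}  B5 = {5, 7}  B6 = {6, 8}  B7 = {3, 4}
Tree: B1–B2, B1–B3, B3–B4, B3–B5, B4–B6, B3–B7
The largest bag has 2 vertices, giving width 1; this decomposition certifies tw(G) ≤ 1. G has an edge, so its treewidth is at least 1. Hence tw(G) = 1 exactly.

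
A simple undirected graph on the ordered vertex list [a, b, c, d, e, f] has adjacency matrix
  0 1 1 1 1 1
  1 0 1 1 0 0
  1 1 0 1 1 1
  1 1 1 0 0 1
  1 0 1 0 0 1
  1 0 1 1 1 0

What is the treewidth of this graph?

A width-3 tree decomposition is:
Bags: B1 = {a, c, e, f}  B2 = {a, c, d, f}  B3 = {a, b, c, d}
Tree: B1–B2, B2–B3
Each bag holds 4 vertices, so the decomposition has width 3, which upper-bounds the treewidth. Conversely, {a, c, d, f} is a clique of size 4, and the vertices of any clique must share a bag in every tree decomposition; so some bag has ≥ 4 vertices and tw(G) ≥ 3. Therefore the treewidth is 3.

3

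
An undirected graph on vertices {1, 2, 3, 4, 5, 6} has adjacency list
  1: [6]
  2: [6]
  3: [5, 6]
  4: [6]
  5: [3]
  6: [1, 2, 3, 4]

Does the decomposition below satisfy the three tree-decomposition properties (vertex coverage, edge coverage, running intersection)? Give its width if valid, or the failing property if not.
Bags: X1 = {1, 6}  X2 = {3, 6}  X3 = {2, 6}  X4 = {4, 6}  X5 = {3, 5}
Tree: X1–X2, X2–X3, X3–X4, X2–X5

Yes; width 1.

Vertex coverage: the bags together contain {1, 2, 3, 4, 5, 6}, the full vertex set. Edge coverage: each edge of G has both endpoints in at least one bag. Running intersection: for every vertex, the bags containing it form a connected subtree. All three properties hold, so this is a valid tree decomposition of width max|bag| − 1 = 1, and hence tw(G) ≤ 1.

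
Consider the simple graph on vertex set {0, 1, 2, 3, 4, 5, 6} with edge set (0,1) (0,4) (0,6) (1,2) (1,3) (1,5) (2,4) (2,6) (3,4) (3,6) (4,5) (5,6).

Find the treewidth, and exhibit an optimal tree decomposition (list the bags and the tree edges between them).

Treewidth 3.
One such decomposition:
Bags: B1 = {1, 3, 4, 6}  B2 = {1, 2, 4, 6}  B3 = {1, 4, 5, 6}  B4 = {0, 1, 4, 6}
Tree: B1–B2, B2–B3, B3–B4

Each bag holds 4 vertices, so the decomposition has width 3, which upper-bounds the treewidth. For the lower bound: the 4 vertex sets {3,4}, {2,6}, {1}, {5} are disjoint, each induces a connected subgraph, and every pair is joined by at least one edge of G. Contracting each set to a single vertex therefore yields K_{4} as a minor, and since treewidth is minor-monotone, tw(G) ≥ tw(K_{4}) = 3. The upper and lower bounds meet at 3, so that is the treewidth.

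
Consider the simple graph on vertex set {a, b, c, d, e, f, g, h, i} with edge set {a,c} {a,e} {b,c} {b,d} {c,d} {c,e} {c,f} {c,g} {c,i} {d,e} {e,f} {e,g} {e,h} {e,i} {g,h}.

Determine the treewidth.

A width-2 tree decomposition is:
Bags: B1 = {c, e, g}  B2 = {c, d, e}  B3 = {e, g, h}  B4 = {b, c, d}  B5 = {a, c, e}  B6 = {c, e, f}  B7 = {c, e, i}
Tree: B1–B2, B1–B3, B2–B4, B2–B5, B2–B6, B6–B7
Each bag holds 3 vertices, so the decomposition has width 2, which upper-bounds the treewidth. For the lower bound, the 3 vertices {e, g, h} are pairwise adjacent, and any tree decomposition puts a clique entirely inside one bag — forcing width ≥ 2. Hence tw(G) = 2 exactly.

2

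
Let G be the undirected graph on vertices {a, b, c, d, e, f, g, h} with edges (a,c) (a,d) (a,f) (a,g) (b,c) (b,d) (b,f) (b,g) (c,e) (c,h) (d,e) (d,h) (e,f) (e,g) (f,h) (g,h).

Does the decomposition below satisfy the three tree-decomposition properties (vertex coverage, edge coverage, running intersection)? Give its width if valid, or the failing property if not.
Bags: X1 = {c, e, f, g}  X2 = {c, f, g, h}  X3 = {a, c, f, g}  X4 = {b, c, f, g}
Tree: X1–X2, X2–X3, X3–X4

No — vertex d appears in no bag.

A tree decomposition must satisfy three properties: every vertex lies in some bag; for every edge, both endpoints lie together in some bag; and for every vertex, the bags containing it form a connected subtree. Here vertex d appears in no bag, so the decomposition is invalid.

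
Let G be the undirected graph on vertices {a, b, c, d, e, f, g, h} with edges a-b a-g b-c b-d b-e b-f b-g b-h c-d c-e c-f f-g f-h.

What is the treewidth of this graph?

A width-2 tree decomposition is:
Bags: B1 = {b, f, g}  B2 = {b, f, h}  B3 = {a, b, g}  B4 = {b, c, f}  B5 = {b, c, e}  B6 = {b, c, d}
Tree: B1–B2, B1–B3, B2–B4, B4–B5, B4–B6
Every bag has size at most 3, so the width is 3 − 1 = 2 and tw(G) ≤ 2. On the other hand G contains the 3-clique {b, c, d}. A clique must lie in a single bag of any decomposition, so no decomposition can have width below 2. Hence tw(G) = 2 exactly.

2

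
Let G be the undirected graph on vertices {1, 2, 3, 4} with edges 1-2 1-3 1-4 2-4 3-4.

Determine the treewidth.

2

A width-2 tree decomposition is:
Bags: B1 = {1, 3, 4}  B2 = {1, 2, 4}
Tree: B1–B2
Every bag has size at most 3, so the width is 3 − 1 = 2 and tw(G) ≤ 2. On the other hand G contains the 3-clique {1, 2, 4}. A clique must lie in a single bag of any decomposition, so no decomposition can have width below 2. Therefore the treewidth is 2.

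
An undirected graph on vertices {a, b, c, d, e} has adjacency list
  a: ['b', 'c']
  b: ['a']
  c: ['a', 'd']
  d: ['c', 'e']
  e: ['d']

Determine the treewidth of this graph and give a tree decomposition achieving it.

The largest bag has 2 vertices, giving width 1; this decomposition certifies tw(G) ≤ 1. Any graph with an edge has treewidth ≥ 1, and G has the edge e–d. The upper and lower bounds meet at 1, so that is the treewidth.

Treewidth 1.
One optimal decomposition is:
Bags: B1 = {d, e}  B2 = {c, d}  B3 = {a, c}  B4 = {a, b}
Tree: B1–B2, B2–B3, B3–B4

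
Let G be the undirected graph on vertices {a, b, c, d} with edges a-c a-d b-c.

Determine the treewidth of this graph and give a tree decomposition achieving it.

Treewidth 1.
One optimal decomposition is:
Bags: B1 = {a, d}  B2 = {a, c}  B3 = {b, c}
Tree: B1–B2, B2–B3

Each bag holds 2 vertices, so the decomposition has width 1, which upper-bounds the treewidth. Any graph with an edge has treewidth ≥ 1, and G has the edge d–a. The upper and lower bounds meet at 1, so that is the treewidth.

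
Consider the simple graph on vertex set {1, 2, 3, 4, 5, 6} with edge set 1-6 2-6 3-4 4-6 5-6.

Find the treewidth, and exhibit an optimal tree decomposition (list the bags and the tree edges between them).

Each bag holds 2 vertices, so the decomposition has width 1, which upper-bounds the treewidth. Since G has at least one edge (e.g. 4–6), it is not an edgeless graph, so tw(G) ≥ 1. The upper and lower bounds meet at 1, so that is the treewidth.

Treewidth 1.
One optimal decomposition is:
Bags: B1 = {4, 6}  B2 = {2, 6}  B3 = {5, 6}  B4 = {1, 6}  B5 = {3, 4}
Tree: B1–B2, B2–B3, B3–B4, B1–B5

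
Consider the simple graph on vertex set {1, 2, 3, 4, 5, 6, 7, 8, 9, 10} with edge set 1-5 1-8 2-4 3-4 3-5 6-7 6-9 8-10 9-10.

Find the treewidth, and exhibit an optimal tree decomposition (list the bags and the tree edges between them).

The largest bag has 2 vertices, giving width 1; this decomposition certifies tw(G) ≤ 1. Since G has at least one edge (e.g. 7–6), it is not an edgeless graph, so tw(G) ≥ 1. Hence tw(G) = 1 exactly.

Treewidth 1.
One such decomposition:
Bags: B1 = {6, 7}  B2 = {6, 9}  B3 = {9, 10}  B4 = {8, 10}  B5 = {1, 8}  B6 = {1, 5}  B7 = {3, 5}  B8 = {3, 4}  B9 = {2, 4}
Tree: B1–B2, B2–B3, B3–B4, B4–B5, B5–B6, B6–B7, B7–B8, B8–B9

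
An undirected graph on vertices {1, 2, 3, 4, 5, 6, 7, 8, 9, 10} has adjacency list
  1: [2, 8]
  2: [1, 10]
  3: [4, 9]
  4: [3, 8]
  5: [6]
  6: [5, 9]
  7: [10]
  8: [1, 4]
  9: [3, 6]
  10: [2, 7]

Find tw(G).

1

A width-1 tree decomposition is:
Bags: B1 = {7, 10}  B2 = {2, 10}  B3 = {1, 2}  B4 = {1, 8}  B5 = {4, 8}  B6 = {3, 4}  B7 = {3, 9}  B8 = {6, 9}  B9 = {5, 6}
Tree: B1–B2, B2–B3, B3–B4, B4–B5, B5–B6, B6–B7, B7–B8, B8–B9
Every bag has size at most 2, so the width is 2 − 1 = 1 and tw(G) ≤ 1. G has an edge, so its treewidth is at least 1. Hence tw(G) = 1 exactly.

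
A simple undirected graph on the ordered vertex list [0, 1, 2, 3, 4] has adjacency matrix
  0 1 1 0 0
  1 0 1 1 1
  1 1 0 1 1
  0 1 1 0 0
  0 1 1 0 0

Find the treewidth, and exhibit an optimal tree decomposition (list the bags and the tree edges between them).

Every bag has size at most 3, so the width is 3 − 1 = 2 and tw(G) ≤ 2. For the lower bound, the 3 vertices {0, 1, 2} are pairwise adjacent, and any tree decomposition puts a clique entirely inside one bag — forcing width ≥ 2. Hence tw(G) = 2 exactly.

Treewidth 2.
One optimal decomposition is:
Bags: B1 = {1, 2, 3}  B2 = {1, 2, 4}  B3 = {0, 1, 2}
Tree: B1–B2, B2–B3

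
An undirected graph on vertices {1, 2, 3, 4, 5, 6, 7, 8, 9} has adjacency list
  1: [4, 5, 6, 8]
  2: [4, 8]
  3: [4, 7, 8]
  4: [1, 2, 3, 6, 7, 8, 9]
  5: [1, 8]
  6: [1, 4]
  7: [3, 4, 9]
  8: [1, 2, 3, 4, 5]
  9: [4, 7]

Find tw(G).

2

A width-2 tree decomposition is:
Bags: B1 = {3, 4, 7}  B2 = {3, 4, 8}  B3 = {4, 7, 9}  B4 = {1, 4, 8}  B5 = {1, 5, 8}  B6 = {1, 4, 6}  B7 = {2, 4, 8}
Tree: B1–B2, B1–B3, B2–B4, B4–B5, B4–B6, B4–B7
Each bag holds 3 vertices, so the decomposition has width 2, which upper-bounds the treewidth. On the other hand G contains the 3-clique {1, 4, 8}. A clique must lie in a single bag of any decomposition, so no decomposition can have width below 2. Hence tw(G) = 2 exactly.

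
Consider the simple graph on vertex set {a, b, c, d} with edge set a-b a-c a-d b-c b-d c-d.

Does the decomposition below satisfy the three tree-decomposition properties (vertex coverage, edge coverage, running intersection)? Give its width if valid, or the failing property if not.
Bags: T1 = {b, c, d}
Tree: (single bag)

A tree decomposition must satisfy three properties: every vertex lies in some bag; for every edge, both endpoints lie together in some bag; and for every vertex, the bags containing it form a connected subtree. Here vertex a appears in no bag, so the decomposition is invalid.

No — vertex a appears in no bag.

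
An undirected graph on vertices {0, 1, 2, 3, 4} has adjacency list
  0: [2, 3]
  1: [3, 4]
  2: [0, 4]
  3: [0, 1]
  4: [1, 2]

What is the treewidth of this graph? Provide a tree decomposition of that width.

Every bag has size at most 3, so the width is 3 − 1 = 2 and tw(G) ≤ 2. For the lower bound, G contains the cycle 2–0–3–1–4–2, so G is not a forest; only forests have treewidth ≤ 1, hence tw(G) ≥ 2. Combining the bounds, tw(G) = 2.

Treewidth 2.
One optimal decomposition is:
Bags: B1 = {0, 2, 3}  B2 = {1, 2, 3}  B3 = {1, 2, 4}
Tree: B1–B2, B2–B3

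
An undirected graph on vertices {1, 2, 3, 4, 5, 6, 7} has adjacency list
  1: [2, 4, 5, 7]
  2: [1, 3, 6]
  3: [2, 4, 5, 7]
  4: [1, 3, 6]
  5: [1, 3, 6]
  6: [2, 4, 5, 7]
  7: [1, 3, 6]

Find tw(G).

3

A width-3 tree decomposition is:
Bags: B1 = {1, 3, 4, 6}  B2 = {1, 3, 6, 7}  B3 = {1, 2, 3, 6}  B4 = {1, 3, 5, 6}
Tree: B1–B2, B2–B3, B3–B4
Each bag holds 4 vertices, so the decomposition has width 3, which upper-bounds the treewidth. For the lower bound: the 4 vertex sets {1,4}, {3,7}, {6}, {2} are disjoint, each induces a connected subgraph, and every pair is joined by at least one edge of G. Contracting each set to a single vertex therefore yields K_{4} as a minor, and since treewidth is minor-monotone, tw(G) ≥ tw(K_{4}) = 3. The upper and lower bounds meet at 3, so that is the treewidth.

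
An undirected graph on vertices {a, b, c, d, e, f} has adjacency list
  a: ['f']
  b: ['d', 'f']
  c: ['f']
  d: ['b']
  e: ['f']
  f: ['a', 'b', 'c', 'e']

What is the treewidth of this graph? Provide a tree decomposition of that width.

Treewidth 1.
Bags: B1 = {e, f}  B2 = {b, f}  B3 = {c, f}  B4 = {b, d}  B5 = {a, f}
Tree: B1–B2, B2–B3, B2–B4, B1–B5

The largest bag has 2 vertices, giving width 1; this decomposition certifies tw(G) ≤ 1. G has an edge, so its treewidth is at least 1. Therefore the treewidth is 1.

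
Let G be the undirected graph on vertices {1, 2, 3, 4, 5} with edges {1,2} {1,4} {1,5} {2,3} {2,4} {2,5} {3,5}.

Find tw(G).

2

A width-2 tree decomposition is:
Bags: B1 = {1, 2, 5}  B2 = {1, 2, 4}  B3 = {2, 3, 5}
Tree: B1–B2, B1–B3
The largest bag has 3 vertices, giving width 2; this decomposition certifies tw(G) ≤ 2. Conversely, {1, 2, 4} is a clique of size 3, and the vertices of any clique must share a bag in every tree decomposition; so some bag has ≥ 3 vertices and tw(G) ≥ 2. The upper and lower bounds meet at 2, so that is the treewidth.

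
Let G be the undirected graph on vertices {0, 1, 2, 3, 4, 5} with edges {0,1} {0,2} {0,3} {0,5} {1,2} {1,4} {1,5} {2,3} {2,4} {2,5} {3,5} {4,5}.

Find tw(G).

3

A width-3 tree decomposition is:
Bags: B1 = {1, 2, 4, 5}  B2 = {0, 1, 2, 5}  B3 = {0, 2, 3, 5}
Tree: B1–B2, B2–B3
Every bag has size at most 4, so the width is 4 − 1 = 3 and tw(G) ≤ 3. Conversely, {0, 1, 2, 5} is a clique of size 4, and the vertices of any clique must share a bag in every tree decomposition; so some bag has ≥ 4 vertices and tw(G) ≥ 3. Therefore the treewidth is 3.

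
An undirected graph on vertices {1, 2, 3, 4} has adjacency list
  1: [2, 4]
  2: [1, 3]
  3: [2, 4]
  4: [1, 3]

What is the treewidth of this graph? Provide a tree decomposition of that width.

Every bag has size at most 3, so the width is 3 − 1 = 2 and tw(G) ≤ 2. The edges 4–1–2–3–4 form a cycle, so G is not a tree and its treewidth is at least 2. Hence tw(G) = 2 exactly.

Treewidth 2.
One optimal decomposition is:
Bags: B1 = {1, 2, 4}  B2 = {2, 3, 4}
Tree: B1–B2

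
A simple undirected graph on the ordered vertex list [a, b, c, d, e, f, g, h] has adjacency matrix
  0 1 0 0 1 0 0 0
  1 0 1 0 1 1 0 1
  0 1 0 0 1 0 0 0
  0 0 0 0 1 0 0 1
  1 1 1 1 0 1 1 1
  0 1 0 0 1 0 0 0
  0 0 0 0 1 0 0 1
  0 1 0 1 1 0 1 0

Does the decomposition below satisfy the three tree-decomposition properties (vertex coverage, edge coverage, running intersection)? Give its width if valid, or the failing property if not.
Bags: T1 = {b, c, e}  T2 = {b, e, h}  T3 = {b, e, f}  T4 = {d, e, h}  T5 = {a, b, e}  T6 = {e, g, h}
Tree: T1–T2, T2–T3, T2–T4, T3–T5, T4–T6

Yes; width 2.

Vertex coverage: the bags together contain {a, b, c, d, e, f, g, h}, the full vertex set. Edge coverage: each edge of G has both endpoints in at least one bag. Running intersection: for every vertex, the bags containing it form a connected subtree. All three properties hold, so this is a valid tree decomposition of width max|bag| − 1 = 2, and hence tw(G) ≤ 2.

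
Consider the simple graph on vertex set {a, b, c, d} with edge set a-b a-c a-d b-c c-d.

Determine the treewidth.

A width-2 tree decomposition is:
Bags: B1 = {a, b, c}  B2 = {a, c, d}
Tree: B1–B2
The largest bag has 3 vertices, giving width 2; this decomposition certifies tw(G) ≤ 2. For the lower bound, the 3 vertices {a, c, d} are pairwise adjacent, and any tree decomposition puts a clique entirely inside one bag — forcing width ≥ 2. The upper and lower bounds meet at 2, so that is the treewidth.

2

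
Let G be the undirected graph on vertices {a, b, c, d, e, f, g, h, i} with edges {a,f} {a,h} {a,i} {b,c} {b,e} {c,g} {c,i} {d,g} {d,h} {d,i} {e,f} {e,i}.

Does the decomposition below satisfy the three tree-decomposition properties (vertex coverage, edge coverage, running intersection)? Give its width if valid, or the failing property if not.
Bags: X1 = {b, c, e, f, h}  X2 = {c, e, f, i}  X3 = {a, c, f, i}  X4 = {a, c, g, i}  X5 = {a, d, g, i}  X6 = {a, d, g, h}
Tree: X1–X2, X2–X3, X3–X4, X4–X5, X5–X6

No — bags containing vertex h are not connected in the tree.

A tree decomposition must satisfy three properties: every vertex lies in some bag; for every edge, both endpoints lie together in some bag; and for every vertex, the bags containing it form a connected subtree. Here bags containing vertex h are not connected in the tree, so the decomposition is invalid.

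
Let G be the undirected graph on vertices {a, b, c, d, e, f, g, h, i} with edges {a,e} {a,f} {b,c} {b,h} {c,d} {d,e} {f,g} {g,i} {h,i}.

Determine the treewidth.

A width-2 tree decomposition is:
Bags: B1 = {b, c, d}  B2 = {b, d, h}  B3 = {d, h, i}  B4 = {d, g, i}  B5 = {d, f, g}  B6 = {a, d, f}  B7 = {a, d, e}
Tree: B1–B2, B2–B3, B3–B4, B4–B5, B5–B6, B6–B7
Every bag has size at most 3, so the width is 3 − 1 = 2 and tw(G) ≤ 2. Since d–c–b–h–i–g–f–a–e–d is a cycle in G, G is not acyclic. Forests are exactly the graphs of treewidth ≤ 1, so tw(G) ≥ 2. The upper and lower bounds meet at 2, so that is the treewidth.

2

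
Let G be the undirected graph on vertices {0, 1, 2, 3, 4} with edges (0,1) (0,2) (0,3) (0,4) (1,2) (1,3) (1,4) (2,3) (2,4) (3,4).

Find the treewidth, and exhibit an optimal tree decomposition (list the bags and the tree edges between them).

Treewidth 4.
One such decomposition:
Bags: B1 = {0, 1, 2, 3, 4}
Tree: (single bag)

With just one bag of size 5, the width is 5 − 1 = 4, so tw(G) ≤ 4. On the other hand G contains the 5-clique {0, 1, 2, 3, 4}. A clique must lie in a single bag of any decomposition, so no decomposition can have width below 4. Therefore the treewidth is 4.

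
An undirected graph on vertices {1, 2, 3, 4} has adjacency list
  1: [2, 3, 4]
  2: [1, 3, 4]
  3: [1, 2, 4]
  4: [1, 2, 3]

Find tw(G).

A width-3 tree decomposition is:
Bags: B1 = {1, 2, 3, 4}
Tree: (single bag)
With just one bag of size 4, the width is 4 − 1 = 3, so tw(G) ≤ 3. For the lower bound, the 4 vertices {1, 2, 3, 4} are pairwise adjacent, and any tree decomposition puts a clique entirely inside one bag — forcing width ≥ 3. Combining the bounds, tw(G) = 3.

3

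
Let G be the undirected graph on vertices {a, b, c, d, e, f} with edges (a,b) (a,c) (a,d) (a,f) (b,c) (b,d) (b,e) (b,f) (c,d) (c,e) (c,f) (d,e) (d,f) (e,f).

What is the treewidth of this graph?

A width-4 tree decomposition is:
Bags: B1 = {b, c, d, e, f}  B2 = {a, b, c, d, f}
Tree: B1–B2
Each bag holds 5 vertices, so the decomposition has width 4, which upper-bounds the treewidth. Conversely, {b, c, d, e, f} is a clique of size 5, and the vertices of any clique must share a bag in every tree decomposition; so some bag has ≥ 5 vertices and tw(G) ≥ 4. Hence tw(G) = 4 exactly.

4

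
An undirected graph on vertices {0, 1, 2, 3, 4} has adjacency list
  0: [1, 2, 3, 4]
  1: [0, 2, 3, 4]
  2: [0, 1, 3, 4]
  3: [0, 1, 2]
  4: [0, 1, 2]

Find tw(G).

3

A width-3 tree decomposition is:
Bags: B1 = {0, 1, 2, 3}  B2 = {0, 1, 2, 4}
Tree: B1–B2
The largest bag has 4 vertices, giving width 3; this decomposition certifies tw(G) ≤ 3. On the other hand G contains the 4-clique {0, 1, 2, 3}. A clique must lie in a single bag of any decomposition, so no decomposition can have width below 3. Combining the bounds, tw(G) = 3.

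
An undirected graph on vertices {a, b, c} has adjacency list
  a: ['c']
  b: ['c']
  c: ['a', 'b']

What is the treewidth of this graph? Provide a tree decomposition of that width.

Treewidth 1.
One optimal decomposition is:
Bags: B1 = {a, c}  B2 = {b, c}
Tree: B1–B2

The largest bag has 2 vertices, giving width 1; this decomposition certifies tw(G) ≤ 1. Since G has at least one edge (e.g. c–a), it is not an edgeless graph, so tw(G) ≥ 1. Therefore the treewidth is 1.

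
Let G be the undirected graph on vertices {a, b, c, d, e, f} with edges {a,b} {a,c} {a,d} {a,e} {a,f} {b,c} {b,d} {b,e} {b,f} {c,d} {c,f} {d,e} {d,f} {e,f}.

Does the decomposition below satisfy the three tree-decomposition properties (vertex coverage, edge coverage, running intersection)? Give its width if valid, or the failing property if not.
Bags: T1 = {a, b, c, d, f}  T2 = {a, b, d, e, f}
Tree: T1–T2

Yes; width 4.

Checking the three conditions: (i) the bags cover all of {a, b, c, d, e, f}; (ii) for each edge, some bag contains both endpoints; (iii) the bags containing any fixed vertex form a subtree. All hold, so the decomposition is valid with width 5 − 1 = 4.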